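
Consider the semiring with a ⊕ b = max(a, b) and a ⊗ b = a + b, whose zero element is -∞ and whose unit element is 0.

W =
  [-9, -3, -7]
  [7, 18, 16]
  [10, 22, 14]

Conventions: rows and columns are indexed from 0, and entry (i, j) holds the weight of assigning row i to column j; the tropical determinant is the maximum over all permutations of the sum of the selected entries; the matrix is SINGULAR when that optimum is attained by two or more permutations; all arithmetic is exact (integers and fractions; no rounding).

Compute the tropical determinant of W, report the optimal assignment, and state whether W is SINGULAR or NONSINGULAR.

σ = (0, 1, 2): (-9) + 18 + 14 = 23
σ = (0, 2, 1): (-9) + 16 + 22 = 29
σ = (1, 0, 2): (-3) + 7 + 14 = 18
σ = (1, 2, 0): (-3) + 16 + 10 = 23
σ = (2, 0, 1): (-7) + 7 + 22 = 22
σ = (2, 1, 0): (-7) + 18 + 10 = 21
Optimal value attained by: σ = (0, 2, 1).
Answer: det⊕(W) = 29; verdict: NONSINGULAR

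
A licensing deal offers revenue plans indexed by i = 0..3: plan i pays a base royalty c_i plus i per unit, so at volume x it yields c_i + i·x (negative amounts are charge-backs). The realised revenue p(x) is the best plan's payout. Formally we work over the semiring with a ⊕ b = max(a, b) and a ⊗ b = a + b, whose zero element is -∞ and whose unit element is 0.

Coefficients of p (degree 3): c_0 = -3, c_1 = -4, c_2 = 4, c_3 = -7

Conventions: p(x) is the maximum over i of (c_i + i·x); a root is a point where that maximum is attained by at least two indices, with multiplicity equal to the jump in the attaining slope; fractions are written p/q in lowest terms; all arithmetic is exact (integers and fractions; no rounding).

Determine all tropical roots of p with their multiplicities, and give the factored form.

hull edge (i=0, c=-3) to (i=2, c=4): slope 7/2, span 2
hull edge (i=2, c=4) to (i=3, c=-7): slope -11, span 1
Factored form: p(x) = -7 ⊗ (x ⊕ (-7/2)) ⊗ (x ⊕ (-7/2)) ⊗ (x ⊕ 11)
Answer: roots = -7/2 (mult 2), 11 (mult 1)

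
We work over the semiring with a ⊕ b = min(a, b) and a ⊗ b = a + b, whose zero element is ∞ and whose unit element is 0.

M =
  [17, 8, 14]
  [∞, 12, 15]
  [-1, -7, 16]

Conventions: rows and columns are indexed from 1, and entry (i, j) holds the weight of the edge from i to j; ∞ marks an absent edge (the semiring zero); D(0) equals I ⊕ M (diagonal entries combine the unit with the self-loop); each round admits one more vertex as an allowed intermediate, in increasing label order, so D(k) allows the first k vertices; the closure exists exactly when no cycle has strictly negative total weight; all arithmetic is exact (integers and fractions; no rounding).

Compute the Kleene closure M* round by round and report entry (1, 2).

D(0):
  [0, 8, 14]
  [∞, 0, 15]
  [-1, -7, 0]
D(1):
  [0, 8, 14]
  [∞, 0, 15]
  [-1, -7, 0]
D(2):
  [0, 8, 14]
  [∞, 0, 15]
  [-1, -7, 0]
D(3):
  [0, 7, 14]
  [14, 0, 15]
  [-1, -7, 0]
Answer: M*[1][2] = 7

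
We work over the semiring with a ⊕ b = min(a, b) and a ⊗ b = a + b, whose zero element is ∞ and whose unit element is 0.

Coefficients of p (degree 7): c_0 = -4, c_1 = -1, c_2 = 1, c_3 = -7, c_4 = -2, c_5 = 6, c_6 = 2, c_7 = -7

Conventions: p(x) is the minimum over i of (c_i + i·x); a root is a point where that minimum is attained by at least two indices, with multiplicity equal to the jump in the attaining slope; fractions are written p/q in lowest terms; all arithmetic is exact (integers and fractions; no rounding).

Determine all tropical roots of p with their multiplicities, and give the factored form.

hull edge (i=0, c=-4) to (i=3, c=-7): slope -1, span 3
hull edge (i=3, c=-7) to (i=7, c=-7): slope 0, span 4
Factored form: p(x) = -7 ⊗ (x ⊕ 0) ⊗ (x ⊕ 0) ⊗ (x ⊕ 0) ⊗ (x ⊕ 0) ⊗ (x ⊕ 1) ⊗ (x ⊕ 1) ⊗ (x ⊕ 1)
Answer: roots = 0 (mult 4), 1 (mult 3)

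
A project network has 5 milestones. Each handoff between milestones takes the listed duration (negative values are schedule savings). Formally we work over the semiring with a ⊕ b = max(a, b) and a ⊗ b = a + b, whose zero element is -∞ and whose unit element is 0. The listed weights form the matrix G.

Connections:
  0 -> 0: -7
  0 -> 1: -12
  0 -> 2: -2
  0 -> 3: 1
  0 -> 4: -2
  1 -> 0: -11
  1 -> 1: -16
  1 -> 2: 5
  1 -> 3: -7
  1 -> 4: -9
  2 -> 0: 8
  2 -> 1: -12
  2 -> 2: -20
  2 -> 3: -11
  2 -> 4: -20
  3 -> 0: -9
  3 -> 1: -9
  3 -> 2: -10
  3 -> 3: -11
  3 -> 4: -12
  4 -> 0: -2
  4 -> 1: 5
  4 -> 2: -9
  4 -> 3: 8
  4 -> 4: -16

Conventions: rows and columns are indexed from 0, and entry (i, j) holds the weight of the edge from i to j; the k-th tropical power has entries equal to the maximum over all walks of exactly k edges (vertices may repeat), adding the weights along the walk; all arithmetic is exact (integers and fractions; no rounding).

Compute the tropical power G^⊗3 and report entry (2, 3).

G^⊗2:
  [6, 3, -7, 6, -9]
  [13, -4, -11, -1, -13]
  [1, -4, 6, 9, 6]
  [-2, -7, -4, -4, -11]
  [-1, -1, 10, -1, -4]
G^⊗3:
  [1, -3, 8, 7, 4]
  [6, 1, 11, 14, 11]
  [14, 11, 1, 14, -1]
  [4, -6, -2, -1, -4]
  [18, 1, 4, 4, -3]
Key observation: the optimum is the walk 2->0->4->3, with weight 8 + (-2) + 8 = 14.
Optimal value attained by: walk 2->0->4->3.
Answer: (G^⊗3)[2][3] = 14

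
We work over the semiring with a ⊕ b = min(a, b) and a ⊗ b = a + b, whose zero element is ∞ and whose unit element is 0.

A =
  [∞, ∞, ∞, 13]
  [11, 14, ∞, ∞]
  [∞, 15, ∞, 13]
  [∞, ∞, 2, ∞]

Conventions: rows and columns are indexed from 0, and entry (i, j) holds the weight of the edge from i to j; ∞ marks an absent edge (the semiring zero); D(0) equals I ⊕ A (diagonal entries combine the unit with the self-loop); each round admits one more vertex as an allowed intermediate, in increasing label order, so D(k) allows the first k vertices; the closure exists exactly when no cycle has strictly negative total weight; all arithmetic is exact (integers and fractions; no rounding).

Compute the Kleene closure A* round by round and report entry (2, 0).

D(0):
  [0, ∞, ∞, 13]
  [11, 0, ∞, ∞]
  [∞, 15, 0, 13]
  [∞, ∞, 2, 0]
D(1):
  [0, ∞, ∞, 13]
  [11, 0, ∞, 24]
  [∞, 15, 0, 13]
  [∞, ∞, 2, 0]
D(2):
  [0, ∞, ∞, 13]
  [11, 0, ∞, 24]
  [26, 15, 0, 13]
  [∞, ∞, 2, 0]
D(3):
  [0, ∞, ∞, 13]
  [11, 0, ∞, 24]
  [26, 15, 0, 13]
  [28, 17, 2, 0]
D(4):
  [0, 30, 15, 13]
  [11, 0, 26, 24]
  [26, 15, 0, 13]
  [28, 17, 2, 0]
Answer: A*[2][0] = 26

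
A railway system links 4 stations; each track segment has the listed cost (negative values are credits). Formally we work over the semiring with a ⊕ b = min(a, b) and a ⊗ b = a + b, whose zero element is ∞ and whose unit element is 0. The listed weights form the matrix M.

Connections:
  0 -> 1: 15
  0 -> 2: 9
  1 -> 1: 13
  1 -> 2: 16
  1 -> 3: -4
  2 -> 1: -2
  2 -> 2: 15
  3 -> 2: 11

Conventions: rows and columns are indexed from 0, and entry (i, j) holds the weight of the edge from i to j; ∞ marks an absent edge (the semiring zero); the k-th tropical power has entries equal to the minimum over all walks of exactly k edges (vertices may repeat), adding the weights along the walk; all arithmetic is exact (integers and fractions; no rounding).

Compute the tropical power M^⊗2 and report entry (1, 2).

M^⊗2:
  [∞, 7, 24, 11]
  [∞, 14, 7, 9]
  [∞, 11, 14, -6]
  [∞, 9, 26, ∞]
Key observation: the optimum is the walk 1->3->2, with weight (-4) + 11 = 7.
Optimal value attained by: walk 1->3->2.
Answer: (M^⊗2)[1][2] = 7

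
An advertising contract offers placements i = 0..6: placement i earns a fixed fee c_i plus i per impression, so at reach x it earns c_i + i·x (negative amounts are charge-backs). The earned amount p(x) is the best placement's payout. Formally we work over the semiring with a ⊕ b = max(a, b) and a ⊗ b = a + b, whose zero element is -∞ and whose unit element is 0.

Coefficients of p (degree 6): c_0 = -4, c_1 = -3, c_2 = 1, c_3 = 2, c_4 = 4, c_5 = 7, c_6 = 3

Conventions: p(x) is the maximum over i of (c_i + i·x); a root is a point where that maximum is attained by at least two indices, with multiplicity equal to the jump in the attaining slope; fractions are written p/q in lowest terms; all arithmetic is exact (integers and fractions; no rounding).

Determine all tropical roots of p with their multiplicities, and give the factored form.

hull edge (i=0, c=-4) to (i=2, c=1): slope 5/2, span 2
hull edge (i=2, c=1) to (i=5, c=7): slope 2, span 3
hull edge (i=5, c=7) to (i=6, c=3): slope -4, span 1
Factored form: p(x) = 3 ⊗ (x ⊕ (-5/2)) ⊗ (x ⊕ (-5/2)) ⊗ (x ⊕ (-2)) ⊗ (x ⊕ (-2)) ⊗ (x ⊕ (-2)) ⊗ (x ⊕ 4)
Answer: roots = -5/2 (mult 2), -2 (mult 3), 4 (mult 1)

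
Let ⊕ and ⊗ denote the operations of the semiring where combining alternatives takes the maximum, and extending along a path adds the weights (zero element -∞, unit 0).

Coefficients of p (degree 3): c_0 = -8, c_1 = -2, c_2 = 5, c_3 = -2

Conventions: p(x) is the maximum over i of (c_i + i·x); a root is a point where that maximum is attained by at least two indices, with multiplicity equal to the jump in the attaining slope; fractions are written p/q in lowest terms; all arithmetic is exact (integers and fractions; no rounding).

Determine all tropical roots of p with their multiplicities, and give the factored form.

hull edge (i=0, c=-8) to (i=2, c=5): slope 13/2, span 2
hull edge (i=2, c=5) to (i=3, c=-2): slope -7, span 1
Factored form: p(x) = -2 ⊗ (x ⊕ (-13/2)) ⊗ (x ⊕ (-13/2)) ⊗ (x ⊕ 7)
Answer: roots = -13/2 (mult 2), 7 (mult 1)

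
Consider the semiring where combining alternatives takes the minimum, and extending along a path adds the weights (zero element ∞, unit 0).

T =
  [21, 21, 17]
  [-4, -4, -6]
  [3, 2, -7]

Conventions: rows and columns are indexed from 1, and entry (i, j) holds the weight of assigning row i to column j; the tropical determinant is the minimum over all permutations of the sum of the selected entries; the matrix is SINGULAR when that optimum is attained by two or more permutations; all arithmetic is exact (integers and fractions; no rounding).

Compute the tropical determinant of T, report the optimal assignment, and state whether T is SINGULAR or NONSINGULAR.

σ = (1, 2, 3): 21 + (-4) + (-7) = 10
σ = (1, 3, 2): 21 + (-6) + 2 = 17
σ = (2, 1, 3): 21 + (-4) + (-7) = 10
σ = (2, 3, 1): 21 + (-6) + 3 = 18
σ = (3, 1, 2): 17 + (-4) + 2 = 15
σ = (3, 2, 1): 17 + (-4) + 3 = 16
Optimal value attained by: σ = (1, 2, 3).
Answer: det⊕(T) = 10; verdict: SINGULAR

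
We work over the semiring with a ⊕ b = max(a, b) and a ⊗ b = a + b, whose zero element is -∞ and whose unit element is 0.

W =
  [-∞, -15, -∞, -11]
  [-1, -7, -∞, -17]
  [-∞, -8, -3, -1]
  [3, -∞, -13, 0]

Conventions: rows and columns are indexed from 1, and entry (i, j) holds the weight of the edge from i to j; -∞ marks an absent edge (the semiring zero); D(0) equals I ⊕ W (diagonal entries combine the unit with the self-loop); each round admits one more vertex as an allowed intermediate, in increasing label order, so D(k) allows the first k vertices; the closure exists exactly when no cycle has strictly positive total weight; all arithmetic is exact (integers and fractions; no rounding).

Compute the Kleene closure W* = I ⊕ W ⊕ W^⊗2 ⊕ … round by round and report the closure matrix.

D(0):
  [0, -15, -∞, -11]
  [-1, 0, -∞, -17]
  [-∞, -8, 0, -1]
  [3, -∞, -13, 0]
D(1):
  [0, -15, -∞, -11]
  [-1, 0, -∞, -12]
  [-∞, -8, 0, -1]
  [3, -12, -13, 0]
D(2):
  [0, -15, -∞, -11]
  [-1, 0, -∞, -12]
  [-9, -8, 0, -1]
  [3, -12, -13, 0]
D(3):
  [0, -15, -∞, -11]
  [-1, 0, -∞, -12]
  [-9, -8, 0, -1]
  [3, -12, -13, 0]
D(4):
  [0, -15, -24, -11]
  [-1, 0, -25, -12]
  [2, -8, 0, -1]
  [3, -12, -13, 0]
Answer: W* = [[0, -15, -24, -11], [-1, 0, -25, -12], [2, -8, 0, -1], [3, -12, -13, 0]]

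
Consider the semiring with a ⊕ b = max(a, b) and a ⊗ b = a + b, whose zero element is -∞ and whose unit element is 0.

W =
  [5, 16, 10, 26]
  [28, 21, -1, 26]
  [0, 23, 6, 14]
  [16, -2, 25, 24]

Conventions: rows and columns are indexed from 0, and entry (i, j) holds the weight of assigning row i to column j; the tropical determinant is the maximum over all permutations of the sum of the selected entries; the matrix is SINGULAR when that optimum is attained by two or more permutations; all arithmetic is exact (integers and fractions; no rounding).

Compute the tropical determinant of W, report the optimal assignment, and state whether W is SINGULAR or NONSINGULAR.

σ = (0, 1, 2, 3): 5 + 21 + 6 + 24 = 56
σ = (0, 1, 3, 2): 5 + 21 + 14 + 25 = 65
σ = (0, 2, 1, 3): 5 + (-1) + 23 + 24 = 51
σ = (0, 2, 3, 1): 5 + (-1) + 14 + (-2) = 16
σ = (0, 3, 1, 2): 5 + 26 + 23 + 25 = 79
σ = (0, 3, 2, 1): 5 + 26 + 6 + (-2) = 35
σ = (1, 0, 2, 3): 16 + 28 + 6 + 24 = 74
σ = (1, 0, 3, 2): 16 + 28 + 14 + 25 = 83
σ = (1, 2, 0, 3): 16 + (-1) + 0 + 24 = 39
σ = (1, 2, 3, 0): 16 + (-1) + 14 + 16 = 45
σ = (1, 3, 0, 2): 16 + 26 + 0 + 25 = 67
σ = (1, 3, 2, 0): 16 + 26 + 6 + 16 = 64
σ = (2, 0, 1, 3): 10 + 28 + 23 + 24 = 85
σ = (2, 0, 3, 1): 10 + 28 + 14 + (-2) = 50
σ = (2, 1, 0, 3): 10 + 21 + 0 + 24 = 55
σ = (2, 1, 3, 0): 10 + 21 + 14 + 16 = 61
σ = (2, 3, 0, 1): 10 + 26 + 0 + (-2) = 34
σ = (2, 3, 1, 0): 10 + 26 + 23 + 16 = 75
σ = (3, 0, 1, 2): 26 + 28 + 23 + 25 = 102
σ = (3, 0, 2, 1): 26 + 28 + 6 + (-2) = 58
σ = (3, 1, 0, 2): 26 + 21 + 0 + 25 = 72
σ = (3, 1, 2, 0): 26 + 21 + 6 + 16 = 69
σ = (3, 2, 0, 1): 26 + (-1) + 0 + (-2) = 23
σ = (3, 2, 1, 0): 26 + (-1) + 23 + 16 = 64
Optimal value attained by: σ = (3, 0, 1, 2).
Answer: det⊕(W) = 102; verdict: NONSINGULAR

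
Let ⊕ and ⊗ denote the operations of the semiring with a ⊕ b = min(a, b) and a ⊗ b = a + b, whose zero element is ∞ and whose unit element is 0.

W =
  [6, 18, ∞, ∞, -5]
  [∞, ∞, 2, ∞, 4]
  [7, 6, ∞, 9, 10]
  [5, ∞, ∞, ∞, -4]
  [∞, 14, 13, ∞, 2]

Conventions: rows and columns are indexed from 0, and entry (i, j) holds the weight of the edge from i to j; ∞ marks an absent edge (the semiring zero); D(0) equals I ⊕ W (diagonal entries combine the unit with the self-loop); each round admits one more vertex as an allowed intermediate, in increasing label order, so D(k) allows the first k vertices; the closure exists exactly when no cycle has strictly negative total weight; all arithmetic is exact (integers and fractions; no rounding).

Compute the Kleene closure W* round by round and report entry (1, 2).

D(0):
  [0, 18, ∞, ∞, -5]
  [∞, 0, 2, ∞, 4]
  [7, 6, 0, 9, 10]
  [5, ∞, ∞, 0, -4]
  [∞, 14, 13, ∞, 0]
D(1):
  [0, 18, ∞, ∞, -5]
  [∞, 0, 2, ∞, 4]
  [7, 6, 0, 9, 2]
  [5, 23, ∞, 0, -4]
  [∞, 14, 13, ∞, 0]
D(2):
  [0, 18, 20, ∞, -5]
  [∞, 0, 2, ∞, 4]
  [7, 6, 0, 9, 2]
  [5, 23, 25, 0, -4]
  [∞, 14, 13, ∞, 0]
D(3):
  [0, 18, 20, 29, -5]
  [9, 0, 2, 11, 4]
  [7, 6, 0, 9, 2]
  [5, 23, 25, 0, -4]
  [20, 14, 13, 22, 0]
D(4):
  [0, 18, 20, 29, -5]
  [9, 0, 2, 11, 4]
  [7, 6, 0, 9, 2]
  [5, 23, 25, 0, -4]
  [20, 14, 13, 22, 0]
D(5):
  [0, 9, 8, 17, -5]
  [9, 0, 2, 11, 4]
  [7, 6, 0, 9, 2]
  [5, 10, 9, 0, -4]
  [20, 14, 13, 22, 0]
Answer: W*[1][2] = 2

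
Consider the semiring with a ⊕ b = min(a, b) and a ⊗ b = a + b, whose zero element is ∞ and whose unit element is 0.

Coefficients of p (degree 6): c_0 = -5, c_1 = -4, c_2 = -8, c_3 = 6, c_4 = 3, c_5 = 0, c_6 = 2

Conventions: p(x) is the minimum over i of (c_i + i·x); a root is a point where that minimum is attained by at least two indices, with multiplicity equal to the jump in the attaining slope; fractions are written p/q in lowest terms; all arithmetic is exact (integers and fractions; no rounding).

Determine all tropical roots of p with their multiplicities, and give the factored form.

hull edge (i=0, c=-5) to (i=2, c=-8): slope -3/2, span 2
hull edge (i=2, c=-8) to (i=6, c=2): slope 5/2, span 4
Factored form: p(x) = 2 ⊗ (x ⊕ (-5/2)) ⊗ (x ⊕ (-5/2)) ⊗ (x ⊕ (-5/2)) ⊗ (x ⊕ (-5/2)) ⊗ (x ⊕ 3/2) ⊗ (x ⊕ 3/2)
Answer: roots = -5/2 (mult 4), 3/2 (mult 2)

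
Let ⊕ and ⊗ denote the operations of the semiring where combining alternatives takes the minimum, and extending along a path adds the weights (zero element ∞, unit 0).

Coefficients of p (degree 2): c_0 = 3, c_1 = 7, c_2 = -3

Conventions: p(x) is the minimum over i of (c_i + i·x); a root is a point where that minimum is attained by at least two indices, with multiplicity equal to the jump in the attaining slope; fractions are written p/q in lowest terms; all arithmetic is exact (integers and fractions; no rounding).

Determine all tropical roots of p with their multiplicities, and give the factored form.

hull edge (i=0, c=3) to (i=2, c=-3): slope -3, span 2
Factored form: p(x) = -3 ⊗ (x ⊕ 3) ⊗ (x ⊕ 3)
Answer: roots = 3 (mult 2)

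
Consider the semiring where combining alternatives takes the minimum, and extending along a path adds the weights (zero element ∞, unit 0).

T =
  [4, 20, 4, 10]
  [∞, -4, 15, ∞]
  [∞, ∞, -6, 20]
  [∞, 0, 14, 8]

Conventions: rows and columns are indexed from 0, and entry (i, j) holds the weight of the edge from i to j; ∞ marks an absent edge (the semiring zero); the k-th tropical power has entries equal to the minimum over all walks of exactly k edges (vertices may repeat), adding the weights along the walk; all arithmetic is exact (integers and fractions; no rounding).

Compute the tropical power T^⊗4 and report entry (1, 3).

T^⊗2:
  [8, 10, -2, 14]
  [∞, -8, 9, 35]
  [∞, 20, -12, 14]
  [∞, -4, 8, 16]
T^⊗3:
  [12, 6, -8, 18]
  [∞, -12, 3, 29]
  [∞, 14, -18, 8]
  [∞, -8, 2, 24]
T^⊗4:
  [16, 2, -14, 12]
  [∞, -16, -3, 23]
  [∞, 8, -24, 2]
  [∞, -12, -4, 22]
Key observation: the optimum is the walk 1->2->2->2->3, with weight 15 + (-6) + (-6) + 20 = 23.
Optimal value attained by: walk 1->2->2->2->3.
Answer: (T^⊗4)[1][3] = 23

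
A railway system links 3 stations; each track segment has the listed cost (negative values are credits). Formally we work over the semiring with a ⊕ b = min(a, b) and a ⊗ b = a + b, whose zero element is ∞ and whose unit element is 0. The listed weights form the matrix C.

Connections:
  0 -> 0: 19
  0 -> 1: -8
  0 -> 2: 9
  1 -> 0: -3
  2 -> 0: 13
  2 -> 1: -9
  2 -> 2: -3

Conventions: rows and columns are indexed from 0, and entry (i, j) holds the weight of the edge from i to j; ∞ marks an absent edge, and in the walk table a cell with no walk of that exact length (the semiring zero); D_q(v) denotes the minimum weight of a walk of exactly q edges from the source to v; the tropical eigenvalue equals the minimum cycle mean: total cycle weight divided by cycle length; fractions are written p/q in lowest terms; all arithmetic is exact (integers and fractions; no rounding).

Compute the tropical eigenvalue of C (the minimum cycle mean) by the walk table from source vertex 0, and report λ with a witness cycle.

q=0: [0, ∞, ∞]
q=1: [19, -8, 9]
q=2: [-11, 0, 6]
q=3: [-3, -19, -2]
Optimal cycle mean attained by: cycle 0->1->0, total (-8) + (-3), length 2.
Answer: λ = -11/2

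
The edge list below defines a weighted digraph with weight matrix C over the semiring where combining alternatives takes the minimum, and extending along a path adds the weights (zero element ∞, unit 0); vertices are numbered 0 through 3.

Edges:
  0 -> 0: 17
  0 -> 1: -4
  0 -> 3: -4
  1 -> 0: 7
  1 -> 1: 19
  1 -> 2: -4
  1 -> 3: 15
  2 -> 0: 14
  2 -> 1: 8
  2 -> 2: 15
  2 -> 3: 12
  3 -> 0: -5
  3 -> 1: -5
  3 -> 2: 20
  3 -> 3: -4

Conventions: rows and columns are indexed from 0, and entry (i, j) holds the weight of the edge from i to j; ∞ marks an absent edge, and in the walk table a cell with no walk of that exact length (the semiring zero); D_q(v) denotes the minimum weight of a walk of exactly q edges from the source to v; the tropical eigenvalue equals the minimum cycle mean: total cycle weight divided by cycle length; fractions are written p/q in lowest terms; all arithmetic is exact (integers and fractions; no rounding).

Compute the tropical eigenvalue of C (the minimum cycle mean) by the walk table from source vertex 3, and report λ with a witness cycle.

q=0: [∞, ∞, ∞, 0]
q=1: [-5, -5, 20, -4]
q=2: [-9, -9, -9, -9]
q=3: [-14, -14, -13, -13]
q=4: [-18, -18, -18, -18]
Optimal cycle mean attained by: cycle 0->3->0, total (-4) + (-5), length 2.
Answer: λ = -9/2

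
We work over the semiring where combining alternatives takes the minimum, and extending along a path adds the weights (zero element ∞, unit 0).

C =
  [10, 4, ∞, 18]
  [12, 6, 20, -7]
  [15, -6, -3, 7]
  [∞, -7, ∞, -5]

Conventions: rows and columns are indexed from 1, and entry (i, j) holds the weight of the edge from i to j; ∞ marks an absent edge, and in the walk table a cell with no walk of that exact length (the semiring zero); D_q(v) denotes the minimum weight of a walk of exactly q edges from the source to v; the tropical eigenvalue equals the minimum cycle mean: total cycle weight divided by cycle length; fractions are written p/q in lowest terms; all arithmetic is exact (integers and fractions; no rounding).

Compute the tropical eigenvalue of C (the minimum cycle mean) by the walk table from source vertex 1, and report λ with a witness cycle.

q=0: [0, ∞, ∞, ∞]
q=1: [10, 4, ∞, 18]
q=2: [16, 10, 24, -3]
q=3: [22, -10, 21, -8]
q=4: [2, -15, 10, -17]
Optimal cycle mean attained by: cycle 2->4->2, total (-7) + (-7), length 2.
Answer: λ = -7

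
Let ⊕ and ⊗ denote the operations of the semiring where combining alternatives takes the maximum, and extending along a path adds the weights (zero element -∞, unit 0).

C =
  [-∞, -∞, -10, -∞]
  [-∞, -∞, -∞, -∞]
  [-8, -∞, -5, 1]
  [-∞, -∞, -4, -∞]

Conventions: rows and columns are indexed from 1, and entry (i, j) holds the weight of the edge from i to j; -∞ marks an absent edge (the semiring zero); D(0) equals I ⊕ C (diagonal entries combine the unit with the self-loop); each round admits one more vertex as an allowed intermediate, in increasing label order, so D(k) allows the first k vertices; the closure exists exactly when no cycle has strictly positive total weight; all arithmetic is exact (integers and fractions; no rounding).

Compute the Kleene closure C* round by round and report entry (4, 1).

D(0):
  [0, -∞, -10, -∞]
  [-∞, 0, -∞, -∞]
  [-8, -∞, 0, 1]
  [-∞, -∞, -4, 0]
D(1):
  [0, -∞, -10, -∞]
  [-∞, 0, -∞, -∞]
  [-8, -∞, 0, 1]
  [-∞, -∞, -4, 0]
D(2):
  [0, -∞, -10, -∞]
  [-∞, 0, -∞, -∞]
  [-8, -∞, 0, 1]
  [-∞, -∞, -4, 0]
D(3):
  [0, -∞, -10, -9]
  [-∞, 0, -∞, -∞]
  [-8, -∞, 0, 1]
  [-12, -∞, -4, 0]
D(4):
  [0, -∞, -10, -9]
  [-∞, 0, -∞, -∞]
  [-8, -∞, 0, 1]
  [-12, -∞, -4, 0]
Answer: C*[4][1] = -12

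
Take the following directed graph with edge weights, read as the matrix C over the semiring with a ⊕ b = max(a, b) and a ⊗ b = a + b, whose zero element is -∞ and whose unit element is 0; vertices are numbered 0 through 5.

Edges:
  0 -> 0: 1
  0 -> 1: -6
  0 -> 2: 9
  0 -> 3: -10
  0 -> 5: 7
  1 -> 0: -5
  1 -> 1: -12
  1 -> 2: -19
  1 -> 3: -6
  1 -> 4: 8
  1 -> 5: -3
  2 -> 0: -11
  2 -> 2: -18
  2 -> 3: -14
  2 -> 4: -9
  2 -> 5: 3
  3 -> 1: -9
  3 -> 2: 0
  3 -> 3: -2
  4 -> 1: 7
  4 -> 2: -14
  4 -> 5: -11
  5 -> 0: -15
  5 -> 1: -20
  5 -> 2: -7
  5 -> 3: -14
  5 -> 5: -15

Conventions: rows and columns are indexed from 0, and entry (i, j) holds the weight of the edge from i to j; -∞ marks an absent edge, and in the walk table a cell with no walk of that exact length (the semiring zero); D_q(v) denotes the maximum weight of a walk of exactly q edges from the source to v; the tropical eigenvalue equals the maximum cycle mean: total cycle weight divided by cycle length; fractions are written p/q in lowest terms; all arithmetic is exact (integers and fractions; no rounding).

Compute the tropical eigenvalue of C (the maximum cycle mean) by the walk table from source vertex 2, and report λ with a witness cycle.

q=0: [-∞, -∞, 0, -∞, -∞, -∞]
q=1: [-11, -∞, -18, -14, -9, 3]
q=2: [-10, -2, -2, -11, -27, -4]
q=3: [-7, -14, -1, -8, 6, 1]
q=4: [-6, 13, 2, -10, -6, 2]
q=5: [8, 1, 3, 7, 21, 10]
q=6: [9, 28, 17, 5, 9, 15]
Optimal cycle mean attained by: cycle 1->4->1, total 8 + 7, length 2.
Answer: λ = 15/2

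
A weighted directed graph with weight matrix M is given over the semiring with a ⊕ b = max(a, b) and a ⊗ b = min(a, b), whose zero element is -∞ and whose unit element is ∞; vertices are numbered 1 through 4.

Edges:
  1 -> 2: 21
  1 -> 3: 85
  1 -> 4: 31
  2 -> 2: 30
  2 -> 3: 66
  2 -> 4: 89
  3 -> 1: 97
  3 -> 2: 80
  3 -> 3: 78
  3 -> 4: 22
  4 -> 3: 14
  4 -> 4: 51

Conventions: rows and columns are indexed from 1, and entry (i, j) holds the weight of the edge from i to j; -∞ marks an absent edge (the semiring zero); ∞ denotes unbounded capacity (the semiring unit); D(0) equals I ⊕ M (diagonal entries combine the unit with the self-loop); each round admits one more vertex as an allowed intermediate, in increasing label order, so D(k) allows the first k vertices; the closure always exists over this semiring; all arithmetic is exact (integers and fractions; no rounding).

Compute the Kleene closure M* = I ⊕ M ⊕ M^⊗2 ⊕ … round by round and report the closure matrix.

D(0):
  [∞, 21, 85, 31]
  [-∞, ∞, 66, 89]
  [97, 80, ∞, 22]
  [-∞, -∞, 14, ∞]
D(1):
  [∞, 21, 85, 31]
  [-∞, ∞, 66, 89]
  [97, 80, ∞, 31]
  [-∞, -∞, 14, ∞]
D(2):
  [∞, 21, 85, 31]
  [-∞, ∞, 66, 89]
  [97, 80, ∞, 80]
  [-∞, -∞, 14, ∞]
D(3):
  [∞, 80, 85, 80]
  [66, ∞, 66, 89]
  [97, 80, ∞, 80]
  [14, 14, 14, ∞]
D(4):
  [∞, 80, 85, 80]
  [66, ∞, 66, 89]
  [97, 80, ∞, 80]
  [14, 14, 14, ∞]
Answer: M* = [[∞, 80, 85, 80], [66, ∞, 66, 89], [97, 80, ∞, 80], [14, 14, 14, ∞]]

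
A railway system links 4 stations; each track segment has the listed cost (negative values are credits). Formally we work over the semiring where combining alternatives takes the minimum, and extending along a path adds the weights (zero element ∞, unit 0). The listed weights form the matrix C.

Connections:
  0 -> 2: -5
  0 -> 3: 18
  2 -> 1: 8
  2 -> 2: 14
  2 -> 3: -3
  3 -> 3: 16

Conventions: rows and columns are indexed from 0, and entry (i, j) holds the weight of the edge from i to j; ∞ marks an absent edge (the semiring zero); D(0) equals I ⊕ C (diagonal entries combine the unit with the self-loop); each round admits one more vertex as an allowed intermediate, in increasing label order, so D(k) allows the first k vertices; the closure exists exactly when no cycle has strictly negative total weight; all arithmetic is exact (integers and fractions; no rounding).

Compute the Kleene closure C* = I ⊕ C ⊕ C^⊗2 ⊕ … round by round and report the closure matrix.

D(0):
  [0, ∞, -5, 18]
  [∞, 0, ∞, ∞]
  [∞, 8, 0, -3]
  [∞, ∞, ∞, 0]
D(1):
  [0, ∞, -5, 18]
  [∞, 0, ∞, ∞]
  [∞, 8, 0, -3]
  [∞, ∞, ∞, 0]
D(2):
  [0, ∞, -5, 18]
  [∞, 0, ∞, ∞]
  [∞, 8, 0, -3]
  [∞, ∞, ∞, 0]
D(3):
  [0, 3, -5, -8]
  [∞, 0, ∞, ∞]
  [∞, 8, 0, -3]
  [∞, ∞, ∞, 0]
D(4):
  [0, 3, -5, -8]
  [∞, 0, ∞, ∞]
  [∞, 8, 0, -3]
  [∞, ∞, ∞, 0]
Answer: C* = [[0, 3, -5, -8], [∞, 0, ∞, ∞], [∞, 8, 0, -3], [∞, ∞, ∞, 0]]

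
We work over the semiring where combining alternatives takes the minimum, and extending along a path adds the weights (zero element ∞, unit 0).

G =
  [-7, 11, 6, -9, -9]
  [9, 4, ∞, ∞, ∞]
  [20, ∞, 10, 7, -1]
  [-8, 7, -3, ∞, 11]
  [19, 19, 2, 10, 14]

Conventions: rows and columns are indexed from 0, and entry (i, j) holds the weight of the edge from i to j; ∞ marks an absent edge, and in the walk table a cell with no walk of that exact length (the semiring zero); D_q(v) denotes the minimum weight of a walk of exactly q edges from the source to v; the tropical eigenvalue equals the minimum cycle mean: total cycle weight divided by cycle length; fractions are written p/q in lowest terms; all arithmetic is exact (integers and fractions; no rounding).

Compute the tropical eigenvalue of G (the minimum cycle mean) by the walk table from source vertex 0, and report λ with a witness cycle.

q=0: [0, ∞, ∞, ∞, ∞]
q=1: [-7, 11, 6, -9, -9]
q=2: [-17, -2, -12, -16, -16]
q=3: [-24, -9, -19, -26, -26]
q=4: [-34, -19, -29, -33, -33]
q=5: [-41, -26, -36, -43, -43]
Optimal cycle mean attained by: cycle 0->3->0, total (-9) + (-8), length 2.
Answer: λ = -17/2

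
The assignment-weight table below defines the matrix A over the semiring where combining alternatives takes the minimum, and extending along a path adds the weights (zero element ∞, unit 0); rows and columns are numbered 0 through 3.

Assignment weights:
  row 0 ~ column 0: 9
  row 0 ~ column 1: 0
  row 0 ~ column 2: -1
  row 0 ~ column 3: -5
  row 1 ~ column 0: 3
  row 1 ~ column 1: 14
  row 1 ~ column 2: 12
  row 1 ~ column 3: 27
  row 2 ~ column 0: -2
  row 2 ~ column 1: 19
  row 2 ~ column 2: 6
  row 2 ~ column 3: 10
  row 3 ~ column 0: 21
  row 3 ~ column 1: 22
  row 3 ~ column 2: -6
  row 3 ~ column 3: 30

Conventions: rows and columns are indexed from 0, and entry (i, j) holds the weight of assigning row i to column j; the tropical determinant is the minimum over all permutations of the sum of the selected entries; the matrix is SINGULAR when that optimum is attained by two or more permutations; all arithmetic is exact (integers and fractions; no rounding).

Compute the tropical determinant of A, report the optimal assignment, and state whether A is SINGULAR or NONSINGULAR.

σ = (0, 1, 2, 3): 9 + 14 + 6 + 30 = 59
σ = (0, 1, 3, 2): 9 + 14 + 10 + (-6) = 27
σ = (0, 2, 1, 3): 9 + 12 + 19 + 30 = 70
σ = (0, 2, 3, 1): 9 + 12 + 10 + 22 = 53
σ = (0, 3, 1, 2): 9 + 27 + 19 + (-6) = 49
σ = (0, 3, 2, 1): 9 + 27 + 6 + 22 = 64
σ = (1, 0, 2, 3): 0 + 3 + 6 + 30 = 39
σ = (1, 0, 3, 2): 0 + 3 + 10 + (-6) = 7
σ = (1, 2, 0, 3): 0 + 12 + (-2) + 30 = 40
σ = (1, 2, 3, 0): 0 + 12 + 10 + 21 = 43
σ = (1, 3, 0, 2): 0 + 27 + (-2) + (-6) = 19
σ = (1, 3, 2, 0): 0 + 27 + 6 + 21 = 54
σ = (2, 0, 1, 3): (-1) + 3 + 19 + 30 = 51
σ = (2, 0, 3, 1): (-1) + 3 + 10 + 22 = 34
σ = (2, 1, 0, 3): (-1) + 14 + (-2) + 30 = 41
σ = (2, 1, 3, 0): (-1) + 14 + 10 + 21 = 44
σ = (2, 3, 0, 1): (-1) + 27 + (-2) + 22 = 46
σ = (2, 3, 1, 0): (-1) + 27 + 19 + 21 = 66
σ = (3, 0, 1, 2): (-5) + 3 + 19 + (-6) = 11
σ = (3, 0, 2, 1): (-5) + 3 + 6 + 22 = 26
σ = (3, 1, 0, 2): (-5) + 14 + (-2) + (-6) = 1
σ = (3, 1, 2, 0): (-5) + 14 + 6 + 21 = 36
σ = (3, 2, 0, 1): (-5) + 12 + (-2) + 22 = 27
σ = (3, 2, 1, 0): (-5) + 12 + 19 + 21 = 47
Optimal value attained by: σ = (3, 1, 0, 2).
Answer: det⊕(A) = 1; verdict: NONSINGULAR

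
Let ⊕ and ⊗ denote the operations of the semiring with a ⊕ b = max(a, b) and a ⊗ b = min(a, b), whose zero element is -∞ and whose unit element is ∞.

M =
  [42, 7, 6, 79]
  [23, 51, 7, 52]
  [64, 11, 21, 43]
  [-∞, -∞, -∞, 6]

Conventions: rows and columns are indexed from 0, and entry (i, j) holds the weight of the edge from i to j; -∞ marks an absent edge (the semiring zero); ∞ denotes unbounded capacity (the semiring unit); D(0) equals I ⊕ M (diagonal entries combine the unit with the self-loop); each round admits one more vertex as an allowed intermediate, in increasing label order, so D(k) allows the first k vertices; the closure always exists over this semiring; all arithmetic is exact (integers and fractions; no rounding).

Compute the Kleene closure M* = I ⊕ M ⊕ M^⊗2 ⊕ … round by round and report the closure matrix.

D(0):
  [∞, 7, 6, 79]
  [23, ∞, 7, 52]
  [64, 11, ∞, 43]
  [-∞, -∞, -∞, ∞]
D(1):
  [∞, 7, 6, 79]
  [23, ∞, 7, 52]
  [64, 11, ∞, 64]
  [-∞, -∞, -∞, ∞]
D(2):
  [∞, 7, 7, 79]
  [23, ∞, 7, 52]
  [64, 11, ∞, 64]
  [-∞, -∞, -∞, ∞]
D(3):
  [∞, 7, 7, 79]
  [23, ∞, 7, 52]
  [64, 11, ∞, 64]
  [-∞, -∞, -∞, ∞]
D(4):
  [∞, 7, 7, 79]
  [23, ∞, 7, 52]
  [64, 11, ∞, 64]
  [-∞, -∞, -∞, ∞]
Answer: M* = [[∞, 7, 7, 79], [23, ∞, 7, 52], [64, 11, ∞, 64], [-∞, -∞, -∞, ∞]]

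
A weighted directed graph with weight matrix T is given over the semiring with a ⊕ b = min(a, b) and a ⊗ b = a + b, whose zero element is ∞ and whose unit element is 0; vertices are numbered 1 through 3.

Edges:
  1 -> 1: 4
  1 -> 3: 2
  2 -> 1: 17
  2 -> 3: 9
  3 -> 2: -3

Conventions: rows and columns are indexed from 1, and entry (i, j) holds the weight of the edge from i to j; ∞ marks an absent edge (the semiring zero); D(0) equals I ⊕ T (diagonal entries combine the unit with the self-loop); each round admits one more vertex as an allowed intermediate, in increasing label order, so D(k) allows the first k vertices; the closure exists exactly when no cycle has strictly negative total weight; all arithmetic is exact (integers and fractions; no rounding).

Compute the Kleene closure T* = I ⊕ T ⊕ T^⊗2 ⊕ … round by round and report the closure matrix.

D(0):
  [0, ∞, 2]
  [17, 0, 9]
  [∞, -3, 0]
D(1):
  [0, ∞, 2]
  [17, 0, 9]
  [∞, -3, 0]
D(2):
  [0, ∞, 2]
  [17, 0, 9]
  [14, -3, 0]
D(3):
  [0, -1, 2]
  [17, 0, 9]
  [14, -3, 0]
Answer: T* = [[0, -1, 2], [17, 0, 9], [14, -3, 0]]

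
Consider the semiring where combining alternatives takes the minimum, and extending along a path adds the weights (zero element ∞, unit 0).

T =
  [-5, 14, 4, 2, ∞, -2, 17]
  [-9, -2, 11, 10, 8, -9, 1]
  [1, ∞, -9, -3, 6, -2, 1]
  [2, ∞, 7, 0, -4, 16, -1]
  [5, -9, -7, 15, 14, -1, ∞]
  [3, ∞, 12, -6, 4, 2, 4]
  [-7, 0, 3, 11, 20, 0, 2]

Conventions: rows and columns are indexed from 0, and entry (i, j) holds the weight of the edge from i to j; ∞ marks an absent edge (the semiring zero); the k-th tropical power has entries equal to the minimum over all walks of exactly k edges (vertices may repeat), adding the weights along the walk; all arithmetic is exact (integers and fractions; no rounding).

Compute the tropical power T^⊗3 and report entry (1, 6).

T^⊗2:
  [-10, 9, -5, -8, -2, -7, 1]
  [-14, -4, -5, -15, -5, -11, -5]
  [-8, -3, -18, -12, -7, -11, -8]
  [-8, -13, -11, 0, -4, -5, -1]
  [-18, -11, -16, -10, -1, -18, -8]
  [-4, -5, -3, -6, -10, 1, -7]
  [-12, -2, -6, -6, 4, -9, 1]
T^⊗3:
  [-15, -11, -14, -13, -12, -12, -9]
  [-19, -14, -14, -17, -19, -16, -16]
  [-17, -16, -27, -21, -16, -20, -17]
  [-22, -15, -20, -14, -5, -22, -12]
  [-23, -13, -25, -24, -14, -20, -15]
  [-14, -19, -17, -6, -10, -14, -7]
  [-17, -5, -15, -15, -10, -14, -7]
Key observation: the optimum is the walk 1->5->3->6, with weight (-9) + (-6) + (-1) = -16.
Optimal value attained by: walk 1->5->3->6.
Answer: (T^⊗3)[1][6] = -16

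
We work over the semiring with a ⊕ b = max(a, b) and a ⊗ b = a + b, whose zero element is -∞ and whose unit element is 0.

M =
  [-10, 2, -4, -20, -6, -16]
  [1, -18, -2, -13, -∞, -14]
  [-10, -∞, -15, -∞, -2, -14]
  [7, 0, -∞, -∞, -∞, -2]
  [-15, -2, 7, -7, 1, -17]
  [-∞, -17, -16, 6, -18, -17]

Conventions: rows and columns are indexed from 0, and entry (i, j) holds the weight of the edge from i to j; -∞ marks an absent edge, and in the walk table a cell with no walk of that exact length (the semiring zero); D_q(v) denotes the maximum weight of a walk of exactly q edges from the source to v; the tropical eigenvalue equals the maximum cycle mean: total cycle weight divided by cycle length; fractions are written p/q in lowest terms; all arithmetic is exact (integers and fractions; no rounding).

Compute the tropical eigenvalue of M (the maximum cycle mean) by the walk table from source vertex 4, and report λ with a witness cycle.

q=0: [-∞, -∞, -∞, -∞, 0, -∞]
q=1: [-15, -2, 7, -7, 1, -17]
q=2: [0, -1, 8, -6, 5, -7]
q=3: [1, 3, 12, -1, 6, -6]
q=4: [6, 4, 13, 0, 10, -2]
q=5: [7, 8, 17, 4, 11, -1]
q=6: [11, 9, 18, 5, 15, 3]
Optimal cycle mean attained by: cycle 2->4->2, total (-2) + 7, length 2.
Answer: λ = 5/2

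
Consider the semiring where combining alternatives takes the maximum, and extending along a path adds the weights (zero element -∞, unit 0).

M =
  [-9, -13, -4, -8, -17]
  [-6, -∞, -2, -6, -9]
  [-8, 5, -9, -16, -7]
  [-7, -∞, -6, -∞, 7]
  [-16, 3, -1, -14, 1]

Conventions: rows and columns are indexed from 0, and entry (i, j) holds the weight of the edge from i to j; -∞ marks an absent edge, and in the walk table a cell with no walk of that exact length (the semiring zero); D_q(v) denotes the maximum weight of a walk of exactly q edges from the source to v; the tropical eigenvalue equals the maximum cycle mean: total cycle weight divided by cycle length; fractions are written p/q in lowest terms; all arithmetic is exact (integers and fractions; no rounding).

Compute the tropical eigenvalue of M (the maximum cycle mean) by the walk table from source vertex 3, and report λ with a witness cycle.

q=0: [-∞, -∞, -∞, 0, -∞]
q=1: [-7, -∞, -6, -∞, 7]
q=2: [-9, 10, 6, -7, 8]
q=3: [4, 11, 8, 4, 9]
q=4: [5, 13, 9, 5, 11]
q=5: [7, 14, 11, 7, 12]
Optimal cycle mean attained by: cycle 1->2->1, total (-2) + 5, length 2.
Answer: λ = 3/2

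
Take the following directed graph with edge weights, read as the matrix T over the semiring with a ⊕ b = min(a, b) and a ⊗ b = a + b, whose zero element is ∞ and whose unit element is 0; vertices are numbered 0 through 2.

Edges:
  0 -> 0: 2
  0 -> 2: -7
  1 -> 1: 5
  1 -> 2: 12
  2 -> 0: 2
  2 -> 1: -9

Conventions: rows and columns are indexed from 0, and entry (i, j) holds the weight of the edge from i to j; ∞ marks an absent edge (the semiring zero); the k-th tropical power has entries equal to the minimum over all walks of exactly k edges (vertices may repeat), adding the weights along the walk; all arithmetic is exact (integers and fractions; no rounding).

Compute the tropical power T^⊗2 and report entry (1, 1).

T^⊗2:
  [-5, -16, -5]
  [14, 3, 17]
  [4, -4, -5]
Key observation: the optimum is the walk 1->2->1, with weight 12 + (-9) = 3.
Optimal value attained by: walk 1->2->1.
Answer: (T^⊗2)[1][1] = 3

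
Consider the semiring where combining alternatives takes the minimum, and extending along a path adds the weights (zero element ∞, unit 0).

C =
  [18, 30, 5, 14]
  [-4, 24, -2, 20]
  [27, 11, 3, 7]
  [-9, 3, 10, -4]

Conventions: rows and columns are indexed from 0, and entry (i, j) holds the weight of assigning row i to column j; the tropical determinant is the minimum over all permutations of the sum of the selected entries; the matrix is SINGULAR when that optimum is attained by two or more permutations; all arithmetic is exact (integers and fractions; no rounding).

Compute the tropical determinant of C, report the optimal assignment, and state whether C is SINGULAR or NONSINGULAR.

σ = (0, 1, 2, 3): 18 + 24 + 3 + (-4) = 41
σ = (0, 1, 3, 2): 18 + 24 + 7 + 10 = 59
σ = (0, 2, 1, 3): 18 + (-2) + 11 + (-4) = 23
σ = (0, 2, 3, 1): 18 + (-2) + 7 + 3 = 26
σ = (0, 3, 1, 2): 18 + 20 + 11 + 10 = 59
σ = (0, 3, 2, 1): 18 + 20 + 3 + 3 = 44
σ = (1, 0, 2, 3): 30 + (-4) + 3 + (-4) = 25
σ = (1, 0, 3, 2): 30 + (-4) + 7 + 10 = 43
σ = (1, 2, 0, 3): 30 + (-2) + 27 + (-4) = 51
σ = (1, 2, 3, 0): 30 + (-2) + 7 + (-9) = 26
σ = (1, 3, 0, 2): 30 + 20 + 27 + 10 = 87
σ = (1, 3, 2, 0): 30 + 20 + 3 + (-9) = 44
σ = (2, 0, 1, 3): 5 + (-4) + 11 + (-4) = 8
σ = (2, 0, 3, 1): 5 + (-4) + 7 + 3 = 11
σ = (2, 1, 0, 3): 5 + 24 + 27 + (-4) = 52
σ = (2, 1, 3, 0): 5 + 24 + 7 + (-9) = 27
σ = (2, 3, 0, 1): 5 + 20 + 27 + 3 = 55
σ = (2, 3, 1, 0): 5 + 20 + 11 + (-9) = 27
σ = (3, 0, 1, 2): 14 + (-4) + 11 + 10 = 31
σ = (3, 0, 2, 1): 14 + (-4) + 3 + 3 = 16
σ = (3, 1, 0, 2): 14 + 24 + 27 + 10 = 75
σ = (3, 1, 2, 0): 14 + 24 + 3 + (-9) = 32
σ = (3, 2, 0, 1): 14 + (-2) + 27 + 3 = 42
σ = (3, 2, 1, 0): 14 + (-2) + 11 + (-9) = 14
Optimal value attained by: σ = (2, 0, 1, 3).
Answer: det⊕(C) = 8; verdict: NONSINGULAR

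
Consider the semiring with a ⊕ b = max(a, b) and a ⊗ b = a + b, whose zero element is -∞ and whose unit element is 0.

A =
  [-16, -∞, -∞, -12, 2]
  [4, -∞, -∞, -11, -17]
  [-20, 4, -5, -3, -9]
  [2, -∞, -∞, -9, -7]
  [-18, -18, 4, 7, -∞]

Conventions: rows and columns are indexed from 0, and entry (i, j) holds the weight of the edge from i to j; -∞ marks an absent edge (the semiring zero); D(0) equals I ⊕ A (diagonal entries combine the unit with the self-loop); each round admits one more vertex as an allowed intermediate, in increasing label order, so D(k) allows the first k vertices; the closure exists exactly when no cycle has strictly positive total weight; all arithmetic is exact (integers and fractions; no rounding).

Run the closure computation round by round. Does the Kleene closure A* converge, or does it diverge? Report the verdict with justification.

D(0):
  [0, -∞, -∞, -12, 2]
  [4, 0, -∞, -11, -17]
  [-20, 4, 0, -3, -9]
  [2, -∞, -∞, 0, -7]
  [-18, -18, 4, 7, 0]
D(1):
  [0, -∞, -∞, -12, 2]
  [4, 0, -∞, -8, 6]
  [-20, 4, 0, -3, -9]
  [2, -∞, -∞, 0, 4]
  [-18, -18, 4, 7, 0]
D(2):
  [0, -∞, -∞, -12, 2]
  [4, 0, -∞, -8, 6]
  [8, 4, 0, -3, 10]
  [2, -∞, -∞, 0, 4]
  [-14, -18, 4, 7, 0]
Detection: at round 3, diagonal entry (4, 4) turns strictly positive.
Key observation: the cycle 4->2->1->0->4 has total weight 4 + 4 + 4 + 2, which is strictly positive.
Answer: DIVERGES — positive cycle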